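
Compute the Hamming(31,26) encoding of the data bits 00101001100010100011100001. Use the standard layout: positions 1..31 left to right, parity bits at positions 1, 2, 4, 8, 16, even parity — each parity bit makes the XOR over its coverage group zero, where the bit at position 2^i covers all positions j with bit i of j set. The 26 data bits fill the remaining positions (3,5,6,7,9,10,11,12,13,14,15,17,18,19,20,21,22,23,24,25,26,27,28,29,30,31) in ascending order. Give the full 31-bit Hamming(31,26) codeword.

0001010110011000010100011100001

Place data bits at non-power-of-two positions: b3=0, b5=0, b6=1, b7=0, b9=1, b10=0, b11=0, b12=1, b13=1, b14=0, b15=0, b17=0, b18=1, b19=0, b20=1, b21=0, b22=0, b23=0, b24=1, b25=1, b26=1, b27=0, b28=0, b29=0, b30=0, b31=1.
p1 = XOR of data positions {3,5,7,9,11,13,15,17,19,21,23,25,27,29,31} = 0⊕0⊕0⊕1⊕0⊕1⊕0⊕0⊕0⊕0⊕0⊕1⊕0⊕0⊕1 = 0
p2 = XOR of data positions {3,6,7,10,11,14,15,18,19,22,23,26,27,30,31} = 0⊕1⊕0⊕0⊕0⊕0⊕0⊕1⊕0⊕0⊕0⊕1⊕0⊕0⊕1 = 0
p4 = XOR of data positions {5,6,7,12,13,14,15,20,21,22,23,28,29,30,31} = 0⊕1⊕0⊕1⊕1⊕0⊕0⊕1⊕0⊕0⊕0⊕0⊕0⊕0⊕1 = 1
p8 = XOR of data positions {9,10,11,12,13,14,15,24,25,26,27,28,29,30,31} = 1⊕0⊕0⊕1⊕1⊕0⊕0⊕1⊕1⊕1⊕0⊕0⊕0⊕0⊕1 = 1
p16 = XOR of data positions {17,18,19,20,21,22,23,24,25,26,27,28,29,30,31} = 0⊕1⊕0⊕1⊕0⊕0⊕0⊕1⊕1⊕1⊕0⊕0⊕0⊕0⊕1 = 0
Codeword b1..b31 = 0001010110011000010100011100001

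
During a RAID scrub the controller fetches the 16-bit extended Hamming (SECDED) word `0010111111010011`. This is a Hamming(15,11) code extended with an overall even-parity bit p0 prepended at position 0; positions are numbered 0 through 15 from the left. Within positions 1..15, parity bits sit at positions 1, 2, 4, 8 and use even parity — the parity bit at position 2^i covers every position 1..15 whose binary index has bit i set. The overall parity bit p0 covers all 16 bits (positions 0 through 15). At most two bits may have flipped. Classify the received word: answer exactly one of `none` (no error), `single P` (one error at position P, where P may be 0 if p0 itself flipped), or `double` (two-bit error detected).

double

s1: b1⊕b3⊕b5⊕b7⊕b9⊕b11⊕b13⊕b15 = 0⊕0⊕1⊕1⊕1⊕1⊕0⊕1 = 1
s2: b2⊕b3⊕b6⊕b7⊕b10⊕b11⊕b14⊕b15 = 1⊕0⊕1⊕1⊕0⊕1⊕1⊕1 = 0
s4: b4⊕b5⊕b6⊕b7⊕b12⊕b13⊕b14⊕b15 = 1⊕1⊕1⊕1⊕0⊕0⊕1⊕1 = 0
s8: b8⊕b9⊕b10⊕b11⊕b12⊕b13⊕b14⊕b15 = 1⊕1⊕0⊕1⊕0⊕0⊕1⊕1 = 1
Syndrome (s8...s1) = 1001 → position 9.
Overall parity (XOR of all 16 bits, including p0): 0⊕0⊕1⊕0⊕1⊕1⊕1⊕1⊕1⊕1⊕0⊕1⊕0⊕0⊕1⊕1 = 0
Overall=0, syndrome position=9 → double-bit error detected (uncorrectable).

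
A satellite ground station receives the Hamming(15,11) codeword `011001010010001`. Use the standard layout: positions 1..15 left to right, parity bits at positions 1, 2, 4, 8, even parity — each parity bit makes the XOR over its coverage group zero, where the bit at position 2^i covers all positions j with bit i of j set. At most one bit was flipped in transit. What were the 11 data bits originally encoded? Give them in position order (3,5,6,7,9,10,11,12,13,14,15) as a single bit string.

10100000001

s1: b1⊕b3⊕b5⊕b7⊕b9⊕b11⊕b13⊕b15 = 0⊕1⊕0⊕0⊕0⊕1⊕0⊕1 = 1
s2: b2⊕b3⊕b6⊕b7⊕b10⊕b11⊕b14⊕b15 = 1⊕1⊕1⊕0⊕0⊕1⊕0⊕1 = 1
s4: b4⊕b5⊕b6⊕b7⊕b12⊕b13⊕b14⊕b15 = 0⊕0⊕1⊕0⊕0⊕0⊕0⊕1 = 0
s8: b8⊕b9⊕b10⊕b11⊕b12⊕b13⊕b14⊕b15 = 1⊕0⊕0⊕1⊕0⊕0⊕0⊕1 = 1
Syndrome (s8...s1) = 1011 → position 11.
Flip bit 11: corrected codeword = 011001010000001
Data bits at positions 3,5,6,7,9,10,11,12,13,14,15: 10100000001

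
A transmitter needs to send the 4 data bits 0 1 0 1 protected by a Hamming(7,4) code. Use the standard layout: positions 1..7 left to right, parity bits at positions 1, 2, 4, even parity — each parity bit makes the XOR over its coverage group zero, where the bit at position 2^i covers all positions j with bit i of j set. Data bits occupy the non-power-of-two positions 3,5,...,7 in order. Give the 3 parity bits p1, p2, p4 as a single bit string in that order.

Place data bits at non-power-of-two positions: b3=0, b5=1, b6=0, b7=1.
p1 = XOR of data positions {3,5,7} = 0⊕1⊕1 = 0
p2 = XOR of data positions {3,6,7} = 0⊕0⊕1 = 1
p4 = XOR of data positions {5,6,7} = 1⊕0⊕1 = 0
Parity bits p1,p2,p4 = 010

010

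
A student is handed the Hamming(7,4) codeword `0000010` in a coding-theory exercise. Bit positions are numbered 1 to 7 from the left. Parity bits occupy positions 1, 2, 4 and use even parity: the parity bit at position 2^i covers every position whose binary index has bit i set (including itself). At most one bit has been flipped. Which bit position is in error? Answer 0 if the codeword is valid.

s1: b1⊕b3⊕b5⊕b7 = 0⊕0⊕0⊕0 = 0
s2: b2⊕b3⊕b6⊕b7 = 0⊕0⊕1⊕0 = 1
s4: b4⊕b5⊕b6⊕b7 = 0⊕0⊕1⊕0 = 1
Syndrome (s4...s1) = 110 → position 6.

6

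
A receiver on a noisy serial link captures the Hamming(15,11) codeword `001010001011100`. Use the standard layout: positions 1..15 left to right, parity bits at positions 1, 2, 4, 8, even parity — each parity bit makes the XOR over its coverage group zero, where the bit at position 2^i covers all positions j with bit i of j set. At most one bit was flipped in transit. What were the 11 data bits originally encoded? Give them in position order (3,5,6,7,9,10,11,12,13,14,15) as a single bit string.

10001011100

s1: b1⊕b3⊕b5⊕b7⊕b9⊕b11⊕b13⊕b15 = 0⊕1⊕1⊕0⊕1⊕1⊕1⊕0 = 1
s2: b2⊕b3⊕b6⊕b7⊕b10⊕b11⊕b14⊕b15 = 0⊕1⊕0⊕0⊕0⊕1⊕0⊕0 = 0
s4: b4⊕b5⊕b6⊕b7⊕b12⊕b13⊕b14⊕b15 = 0⊕1⊕0⊕0⊕1⊕1⊕0⊕0 = 1
s8: b8⊕b9⊕b10⊕b11⊕b12⊕b13⊕b14⊕b15 = 0⊕1⊕0⊕1⊕1⊕1⊕0⊕0 = 0
Syndrome (s8...s1) = 0101 → position 5.
Flip bit 5: corrected codeword = 001000001011100
Data bits at positions 3,5,6,7,9,10,11,12,13,14,15: 10001011100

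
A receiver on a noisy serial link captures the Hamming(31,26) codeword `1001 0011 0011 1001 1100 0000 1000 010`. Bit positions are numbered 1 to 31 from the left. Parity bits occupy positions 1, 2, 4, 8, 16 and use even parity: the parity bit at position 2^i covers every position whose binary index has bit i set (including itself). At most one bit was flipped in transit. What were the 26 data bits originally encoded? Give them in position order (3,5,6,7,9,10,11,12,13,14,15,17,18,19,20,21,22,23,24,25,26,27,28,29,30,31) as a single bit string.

00010011100110100001000010

s1: b1⊕b3⊕b5⊕b7⊕b9⊕b11⊕b13⊕b15⊕b17⊕b19⊕b21⊕b23⊕b25⊕b27⊕b29⊕b31 = 1⊕0⊕0⊕1⊕0⊕1⊕1⊕0⊕1⊕0⊕0⊕0⊕1⊕0⊕0⊕0 = 0
s2: b2⊕b3⊕b6⊕b7⊕b10⊕b11⊕b14⊕b15⊕b18⊕b19⊕b22⊕b23⊕b26⊕b27⊕b30⊕b31 = 0⊕0⊕0⊕1⊕0⊕1⊕0⊕0⊕1⊕0⊕0⊕0⊕0⊕0⊕1⊕0 = 0
s4: b4⊕b5⊕b6⊕b7⊕b12⊕b13⊕b14⊕b15⊕b20⊕b21⊕b22⊕b23⊕b28⊕b29⊕b30⊕b31 = 1⊕0⊕0⊕1⊕1⊕1⊕0⊕0⊕0⊕0⊕0⊕0⊕0⊕0⊕1⊕0 = 1
s8: b8⊕b9⊕b10⊕b11⊕b12⊕b13⊕b14⊕b15⊕b24⊕b25⊕b26⊕b27⊕b28⊕b29⊕b30⊕b31 = 1⊕0⊕0⊕1⊕1⊕1⊕0⊕0⊕0⊕1⊕0⊕0⊕0⊕0⊕1⊕0 = 0
s16: b16⊕b17⊕b18⊕b19⊕b20⊕b21⊕b22⊕b23⊕b24⊕b25⊕b26⊕b27⊕b28⊕b29⊕b30⊕b31 = 1⊕1⊕1⊕0⊕0⊕0⊕0⊕0⊕0⊕1⊕0⊕0⊕0⊕0⊕1⊕0 = 1
Syndrome (s16...s1) = 10100 → position 20.
Flip bit 20: corrected codeword = 1001001100111001110100001000010
Data bits at positions 3,5,6,7,9,10,11,12,13,14,15,17,18,19,20,21,22,23,24,25,26,27,28,29,30,31: 00010011100110100001000010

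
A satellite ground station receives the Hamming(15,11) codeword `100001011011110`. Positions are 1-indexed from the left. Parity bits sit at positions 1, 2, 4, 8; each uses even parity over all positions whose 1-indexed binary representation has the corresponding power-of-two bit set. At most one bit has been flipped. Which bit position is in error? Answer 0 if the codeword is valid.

s1: b1⊕b3⊕b5⊕b7⊕b9⊕b11⊕b13⊕b15 = 1⊕0⊕0⊕0⊕1⊕1⊕1⊕0 = 0
s2: b2⊕b3⊕b6⊕b7⊕b10⊕b11⊕b14⊕b15 = 0⊕0⊕1⊕0⊕0⊕1⊕1⊕0 = 1
s4: b4⊕b5⊕b6⊕b7⊕b12⊕b13⊕b14⊕b15 = 0⊕0⊕1⊕0⊕1⊕1⊕1⊕0 = 0
s8: b8⊕b9⊕b10⊕b11⊕b12⊕b13⊕b14⊕b15 = 1⊕1⊕0⊕1⊕1⊕1⊕1⊕0 = 0
Syndrome (s8...s1) = 0010 → position 2.

2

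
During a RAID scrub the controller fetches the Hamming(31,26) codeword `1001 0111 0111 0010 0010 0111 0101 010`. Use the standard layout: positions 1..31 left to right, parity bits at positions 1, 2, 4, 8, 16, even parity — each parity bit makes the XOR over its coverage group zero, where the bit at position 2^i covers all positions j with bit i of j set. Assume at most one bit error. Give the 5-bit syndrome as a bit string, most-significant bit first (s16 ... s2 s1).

11100

s1: b1⊕b3⊕b5⊕b7⊕b9⊕b11⊕b13⊕b15⊕b17⊕b19⊕b21⊕b23⊕b25⊕b27⊕b29⊕b31 = 1⊕0⊕0⊕1⊕0⊕1⊕0⊕1⊕0⊕1⊕0⊕1⊕0⊕0⊕0⊕0 = 0
s2: b2⊕b3⊕b6⊕b7⊕b10⊕b11⊕b14⊕b15⊕b18⊕b19⊕b22⊕b23⊕b26⊕b27⊕b30⊕b31 = 0⊕0⊕1⊕1⊕1⊕1⊕0⊕1⊕0⊕1⊕1⊕1⊕1⊕0⊕1⊕0 = 0
s4: b4⊕b5⊕b6⊕b7⊕b12⊕b13⊕b14⊕b15⊕b20⊕b21⊕b22⊕b23⊕b28⊕b29⊕b30⊕b31 = 1⊕0⊕1⊕1⊕1⊕0⊕0⊕1⊕0⊕0⊕1⊕1⊕1⊕0⊕1⊕0 = 1
s8: b8⊕b9⊕b10⊕b11⊕b12⊕b13⊕b14⊕b15⊕b24⊕b25⊕b26⊕b27⊕b28⊕b29⊕b30⊕b31 = 1⊕0⊕1⊕1⊕1⊕0⊕0⊕1⊕1⊕0⊕1⊕0⊕1⊕0⊕1⊕0 = 1
s16: b16⊕b17⊕b18⊕b19⊕b20⊕b21⊕b22⊕b23⊕b24⊕b25⊕b26⊕b27⊕b28⊕b29⊕b30⊕b31 = 0⊕0⊕0⊕1⊕0⊕0⊕1⊕1⊕1⊕0⊕1⊕0⊕1⊕0⊕1⊕0 = 1
Syndrome (s16...s1) = 11100 → position 28.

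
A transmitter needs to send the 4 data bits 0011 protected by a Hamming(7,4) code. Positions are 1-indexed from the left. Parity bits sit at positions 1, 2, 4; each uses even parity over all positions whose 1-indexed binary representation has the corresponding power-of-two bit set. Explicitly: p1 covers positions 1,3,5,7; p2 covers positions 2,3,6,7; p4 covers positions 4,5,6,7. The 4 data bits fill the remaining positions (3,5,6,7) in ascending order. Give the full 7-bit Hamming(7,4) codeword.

Place data bits at non-power-of-two positions: b3=0, b5=0, b6=1, b7=1.
p1 = XOR of data positions {3,5,7} = 0⊕0⊕1 = 1
p2 = XOR of data positions {3,6,7} = 0⊕1⊕1 = 0
p4 = XOR of data positions {5,6,7} = 0⊕1⊕1 = 0
Codeword b1..b7 = 1000011

1000011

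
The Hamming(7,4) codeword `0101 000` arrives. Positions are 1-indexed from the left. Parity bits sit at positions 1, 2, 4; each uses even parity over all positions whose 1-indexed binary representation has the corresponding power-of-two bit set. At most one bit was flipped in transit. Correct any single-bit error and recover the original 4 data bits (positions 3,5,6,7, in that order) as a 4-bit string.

0010

s1: b1⊕b3⊕b5⊕b7 = 0⊕0⊕0⊕0 = 0
s2: b2⊕b3⊕b6⊕b7 = 1⊕0⊕0⊕0 = 1
s4: b4⊕b5⊕b6⊕b7 = 1⊕0⊕0⊕0 = 1
Syndrome (s4...s1) = 110 → position 6.
Flip bit 6: corrected codeword = 0101010
Data bits at positions 3,5,6,7: 0010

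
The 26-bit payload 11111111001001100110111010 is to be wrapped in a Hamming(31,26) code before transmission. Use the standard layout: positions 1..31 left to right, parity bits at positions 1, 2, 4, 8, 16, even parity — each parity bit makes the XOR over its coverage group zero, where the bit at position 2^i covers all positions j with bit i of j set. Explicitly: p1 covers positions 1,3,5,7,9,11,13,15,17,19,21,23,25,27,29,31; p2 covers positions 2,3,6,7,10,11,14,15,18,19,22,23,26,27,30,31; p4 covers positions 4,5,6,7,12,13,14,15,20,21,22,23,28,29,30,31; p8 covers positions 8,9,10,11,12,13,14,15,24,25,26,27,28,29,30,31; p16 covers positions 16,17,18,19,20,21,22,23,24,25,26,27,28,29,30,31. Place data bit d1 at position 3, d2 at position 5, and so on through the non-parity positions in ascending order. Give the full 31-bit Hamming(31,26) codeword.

Place data bits at non-power-of-two positions: b3=1, b5=1, b6=1, b7=1, b9=1, b10=1, b11=1, b12=1, b13=0, b14=0, b15=1, b17=0, b18=0, b19=1, b20=1, b21=0, b22=0, b23=1, b24=1, b25=0, b26=1, b27=1, b28=1, b29=0, b30=1, b31=0.
p1 = XOR of data positions {3,5,7,9,11,13,15,17,19,21,23,25,27,29,31} = 1⊕1⊕1⊕1⊕1⊕0⊕1⊕0⊕1⊕0⊕1⊕0⊕1⊕0⊕0 = 1
p2 = XOR of data positions {3,6,7,10,11,14,15,18,19,22,23,26,27,30,31} = 1⊕1⊕1⊕1⊕1⊕0⊕1⊕0⊕1⊕0⊕1⊕1⊕1⊕1⊕0 = 1
p4 = XOR of data positions {5,6,7,12,13,14,15,20,21,22,23,28,29,30,31} = 1⊕1⊕1⊕1⊕0⊕0⊕1⊕1⊕0⊕0⊕1⊕1⊕0⊕1⊕0 = 1
p8 = XOR of data positions {9,10,11,12,13,14,15,24,25,26,27,28,29,30,31} = 1⊕1⊕1⊕1⊕0⊕0⊕1⊕1⊕0⊕1⊕1⊕1⊕0⊕1⊕0 = 0
p16 = XOR of data positions {17,18,19,20,21,22,23,24,25,26,27,28,29,30,31} = 0⊕0⊕1⊕1⊕0⊕0⊕1⊕1⊕0⊕1⊕1⊕1⊕0⊕1⊕0 = 0
Codeword b1..b31 = 1111111011110010001100110111010

1111111011110010001100110111010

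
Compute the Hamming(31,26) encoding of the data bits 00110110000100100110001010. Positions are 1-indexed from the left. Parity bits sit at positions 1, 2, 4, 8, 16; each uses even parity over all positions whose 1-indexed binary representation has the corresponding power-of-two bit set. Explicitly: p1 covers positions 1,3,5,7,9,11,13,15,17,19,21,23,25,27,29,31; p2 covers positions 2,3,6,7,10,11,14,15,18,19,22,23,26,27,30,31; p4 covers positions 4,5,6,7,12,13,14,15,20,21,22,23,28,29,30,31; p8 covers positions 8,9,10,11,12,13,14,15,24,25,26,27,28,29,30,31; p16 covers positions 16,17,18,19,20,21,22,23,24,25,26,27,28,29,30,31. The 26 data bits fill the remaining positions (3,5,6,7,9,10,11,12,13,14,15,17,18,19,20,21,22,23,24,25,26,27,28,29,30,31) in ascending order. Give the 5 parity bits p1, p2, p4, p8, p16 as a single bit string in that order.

Place data bits at non-power-of-two positions: b3=0, b5=0, b6=1, b7=1, b9=0, b10=1, b11=1, b12=0, b13=0, b14=0, b15=0, b17=1, b18=0, b19=0, b20=1, b21=0, b22=0, b23=1, b24=1, b25=0, b26=0, b27=0, b28=1, b29=0, b30=1, b31=0.
p1 = XOR of data positions {3,5,7,9,11,13,15,17,19,21,23,25,27,29,31} = 0⊕0⊕1⊕0⊕1⊕0⊕0⊕1⊕0⊕0⊕1⊕0⊕0⊕0⊕0 = 0
p2 = XOR of data positions {3,6,7,10,11,14,15,18,19,22,23,26,27,30,31} = 0⊕1⊕1⊕1⊕1⊕0⊕0⊕0⊕0⊕0⊕1⊕0⊕0⊕1⊕0 = 0
p4 = XOR of data positions {5,6,7,12,13,14,15,20,21,22,23,28,29,30,31} = 0⊕1⊕1⊕0⊕0⊕0⊕0⊕1⊕0⊕0⊕1⊕1⊕0⊕1⊕0 = 0
p8 = XOR of data positions {9,10,11,12,13,14,15,24,25,26,27,28,29,30,31} = 0⊕1⊕1⊕0⊕0⊕0⊕0⊕1⊕0⊕0⊕0⊕1⊕0⊕1⊕0 = 1
p16 = XOR of data positions {17,18,19,20,21,22,23,24,25,26,27,28,29,30,31} = 1⊕0⊕0⊕1⊕0⊕0⊕1⊕1⊕0⊕0⊕0⊕1⊕0⊕1⊕0 = 0
Parity bits p1,p2,p4,p8,p16 = 00010

00010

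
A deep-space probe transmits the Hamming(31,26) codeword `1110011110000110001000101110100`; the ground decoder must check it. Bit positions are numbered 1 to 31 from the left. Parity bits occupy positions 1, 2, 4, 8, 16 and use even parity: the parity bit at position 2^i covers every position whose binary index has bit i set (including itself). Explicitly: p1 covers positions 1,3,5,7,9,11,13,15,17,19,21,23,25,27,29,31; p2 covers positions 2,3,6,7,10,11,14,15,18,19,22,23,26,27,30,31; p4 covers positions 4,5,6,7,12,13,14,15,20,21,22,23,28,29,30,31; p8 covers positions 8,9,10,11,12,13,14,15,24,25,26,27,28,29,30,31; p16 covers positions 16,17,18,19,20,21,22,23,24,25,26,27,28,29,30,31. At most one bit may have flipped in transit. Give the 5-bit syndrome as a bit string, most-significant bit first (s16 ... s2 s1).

00000

s1: b1⊕b3⊕b5⊕b7⊕b9⊕b11⊕b13⊕b15⊕b17⊕b19⊕b21⊕b23⊕b25⊕b27⊕b29⊕b31 = 1⊕1⊕0⊕1⊕1⊕0⊕0⊕1⊕0⊕1⊕0⊕1⊕1⊕1⊕1⊕0 = 0
s2: b2⊕b3⊕b6⊕b7⊕b10⊕b11⊕b14⊕b15⊕b18⊕b19⊕b22⊕b23⊕b26⊕b27⊕b30⊕b31 = 1⊕1⊕1⊕1⊕0⊕0⊕1⊕1⊕0⊕1⊕0⊕1⊕1⊕1⊕0⊕0 = 0
s4: b4⊕b5⊕b6⊕b7⊕b12⊕b13⊕b14⊕b15⊕b20⊕b21⊕b22⊕b23⊕b28⊕b29⊕b30⊕b31 = 0⊕0⊕1⊕1⊕0⊕0⊕1⊕1⊕0⊕0⊕0⊕1⊕0⊕1⊕0⊕0 = 0
s8: b8⊕b9⊕b10⊕b11⊕b12⊕b13⊕b14⊕b15⊕b24⊕b25⊕b26⊕b27⊕b28⊕b29⊕b30⊕b31 = 1⊕1⊕0⊕0⊕0⊕0⊕1⊕1⊕0⊕1⊕1⊕1⊕0⊕1⊕0⊕0 = 0
s16: b16⊕b17⊕b18⊕b19⊕b20⊕b21⊕b22⊕b23⊕b24⊕b25⊕b26⊕b27⊕b28⊕b29⊕b30⊕b31 = 0⊕0⊕0⊕1⊕0⊕0⊕0⊕1⊕0⊕1⊕1⊕1⊕0⊕1⊕0⊕0 = 0
Syndrome (s16...s1) = 00000 → position 0 (no error).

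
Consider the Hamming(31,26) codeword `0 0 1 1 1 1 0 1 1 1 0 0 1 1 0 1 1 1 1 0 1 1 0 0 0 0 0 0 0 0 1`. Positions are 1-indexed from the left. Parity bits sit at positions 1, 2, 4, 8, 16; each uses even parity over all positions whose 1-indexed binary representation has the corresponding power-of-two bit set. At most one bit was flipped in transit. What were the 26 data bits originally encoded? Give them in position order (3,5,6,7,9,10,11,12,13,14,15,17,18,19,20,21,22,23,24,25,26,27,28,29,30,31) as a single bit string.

s1: b1⊕b3⊕b5⊕b7⊕b9⊕b11⊕b13⊕b15⊕b17⊕b19⊕b21⊕b23⊕b25⊕b27⊕b29⊕b31 = 0⊕1⊕1⊕0⊕1⊕0⊕1⊕0⊕1⊕1⊕1⊕0⊕0⊕0⊕0⊕1 = 0
s2: b2⊕b3⊕b6⊕b7⊕b10⊕b11⊕b14⊕b15⊕b18⊕b19⊕b22⊕b23⊕b26⊕b27⊕b30⊕b31 = 0⊕1⊕1⊕0⊕1⊕0⊕1⊕0⊕1⊕1⊕1⊕0⊕0⊕0⊕0⊕1 = 0
s4: b4⊕b5⊕b6⊕b7⊕b12⊕b13⊕b14⊕b15⊕b20⊕b21⊕b22⊕b23⊕b28⊕b29⊕b30⊕b31 = 1⊕1⊕1⊕0⊕0⊕1⊕1⊕0⊕0⊕1⊕1⊕0⊕0⊕0⊕0⊕1 = 0
s8: b8⊕b9⊕b10⊕b11⊕b12⊕b13⊕b14⊕b15⊕b24⊕b25⊕b26⊕b27⊕b28⊕b29⊕b30⊕b31 = 1⊕1⊕1⊕0⊕0⊕1⊕1⊕0⊕0⊕0⊕0⊕0⊕0⊕0⊕0⊕1 = 0
s16: b16⊕b17⊕b18⊕b19⊕b20⊕b21⊕b22⊕b23⊕b24⊕b25⊕b26⊕b27⊕b28⊕b29⊕b30⊕b31 = 1⊕1⊕1⊕1⊕0⊕1⊕1⊕0⊕0⊕0⊕0⊕0⊕0⊕0⊕0⊕1 = 1
Syndrome (s16...s1) = 10000 → position 16.
Flip bit 16: corrected codeword = 0011110111001100111011000000001
Data bits at positions 3,5,6,7,9,10,11,12,13,14,15,17,18,19,20,21,22,23,24,25,26,27,28,29,30,31: 11101100110111011000000001

11101100110111011000000001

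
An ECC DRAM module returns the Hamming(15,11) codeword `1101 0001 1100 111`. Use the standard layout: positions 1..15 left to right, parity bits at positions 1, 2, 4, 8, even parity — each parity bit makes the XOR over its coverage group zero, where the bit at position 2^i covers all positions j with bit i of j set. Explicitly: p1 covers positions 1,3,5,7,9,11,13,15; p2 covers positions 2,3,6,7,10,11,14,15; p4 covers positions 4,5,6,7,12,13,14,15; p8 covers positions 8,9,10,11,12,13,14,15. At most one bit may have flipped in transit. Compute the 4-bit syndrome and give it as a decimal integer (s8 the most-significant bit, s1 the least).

s1: b1⊕b3⊕b5⊕b7⊕b9⊕b11⊕b13⊕b15 = 1⊕0⊕0⊕0⊕1⊕0⊕1⊕1 = 0
s2: b2⊕b3⊕b6⊕b7⊕b10⊕b11⊕b14⊕b15 = 1⊕0⊕0⊕0⊕1⊕0⊕1⊕1 = 0
s4: b4⊕b5⊕b6⊕b7⊕b12⊕b13⊕b14⊕b15 = 1⊕0⊕0⊕0⊕0⊕1⊕1⊕1 = 0
s8: b8⊕b9⊕b10⊕b11⊕b12⊕b13⊕b14⊕b15 = 1⊕1⊕1⊕0⊕0⊕1⊕1⊕1 = 0
Syndrome (s8...s1) = 0000 → position 0 (no error).

0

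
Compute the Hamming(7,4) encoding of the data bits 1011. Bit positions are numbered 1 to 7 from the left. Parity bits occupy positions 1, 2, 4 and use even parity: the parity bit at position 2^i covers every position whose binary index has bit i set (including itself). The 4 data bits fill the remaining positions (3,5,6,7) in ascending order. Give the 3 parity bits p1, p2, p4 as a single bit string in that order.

010

Place data bits at non-power-of-two positions: b3=1, b5=0, b6=1, b7=1.
p1 = XOR of data positions {3,5,7} = 1⊕0⊕1 = 0
p2 = XOR of data positions {3,6,7} = 1⊕1⊕1 = 1
p4 = XOR of data positions {5,6,7} = 0⊕1⊕1 = 0
Parity bits p1,p2,p4 = 010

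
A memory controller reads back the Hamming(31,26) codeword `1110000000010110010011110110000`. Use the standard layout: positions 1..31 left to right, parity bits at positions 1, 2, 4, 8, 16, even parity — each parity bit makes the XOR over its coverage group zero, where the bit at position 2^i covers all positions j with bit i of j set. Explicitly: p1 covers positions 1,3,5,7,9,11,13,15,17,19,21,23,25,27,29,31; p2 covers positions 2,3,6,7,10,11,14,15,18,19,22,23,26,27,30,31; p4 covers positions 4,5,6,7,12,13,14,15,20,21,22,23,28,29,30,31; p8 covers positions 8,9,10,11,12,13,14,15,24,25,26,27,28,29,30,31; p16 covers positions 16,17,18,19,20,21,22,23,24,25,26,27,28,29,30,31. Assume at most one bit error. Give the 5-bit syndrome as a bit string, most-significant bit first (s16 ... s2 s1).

10010

s1: b1⊕b3⊕b5⊕b7⊕b9⊕b11⊕b13⊕b15⊕b17⊕b19⊕b21⊕b23⊕b25⊕b27⊕b29⊕b31 = 1⊕1⊕0⊕0⊕0⊕0⊕0⊕1⊕0⊕0⊕1⊕1⊕0⊕1⊕0⊕0 = 0
s2: b2⊕b3⊕b6⊕b7⊕b10⊕b11⊕b14⊕b15⊕b18⊕b19⊕b22⊕b23⊕b26⊕b27⊕b30⊕b31 = 1⊕1⊕0⊕0⊕0⊕0⊕1⊕1⊕1⊕0⊕1⊕1⊕1⊕1⊕0⊕0 = 1
s4: b4⊕b5⊕b6⊕b7⊕b12⊕b13⊕b14⊕b15⊕b20⊕b21⊕b22⊕b23⊕b28⊕b29⊕b30⊕b31 = 0⊕0⊕0⊕0⊕1⊕0⊕1⊕1⊕0⊕1⊕1⊕1⊕0⊕0⊕0⊕0 = 0
s8: b8⊕b9⊕b10⊕b11⊕b12⊕b13⊕b14⊕b15⊕b24⊕b25⊕b26⊕b27⊕b28⊕b29⊕b30⊕b31 = 0⊕0⊕0⊕0⊕1⊕0⊕1⊕1⊕1⊕0⊕1⊕1⊕0⊕0⊕0⊕0 = 0
s16: b16⊕b17⊕b18⊕b19⊕b20⊕b21⊕b22⊕b23⊕b24⊕b25⊕b26⊕b27⊕b28⊕b29⊕b30⊕b31 = 0⊕0⊕1⊕0⊕0⊕1⊕1⊕1⊕1⊕0⊕1⊕1⊕0⊕0⊕0⊕0 = 1
Syndrome (s16...s1) = 10010 → position 18.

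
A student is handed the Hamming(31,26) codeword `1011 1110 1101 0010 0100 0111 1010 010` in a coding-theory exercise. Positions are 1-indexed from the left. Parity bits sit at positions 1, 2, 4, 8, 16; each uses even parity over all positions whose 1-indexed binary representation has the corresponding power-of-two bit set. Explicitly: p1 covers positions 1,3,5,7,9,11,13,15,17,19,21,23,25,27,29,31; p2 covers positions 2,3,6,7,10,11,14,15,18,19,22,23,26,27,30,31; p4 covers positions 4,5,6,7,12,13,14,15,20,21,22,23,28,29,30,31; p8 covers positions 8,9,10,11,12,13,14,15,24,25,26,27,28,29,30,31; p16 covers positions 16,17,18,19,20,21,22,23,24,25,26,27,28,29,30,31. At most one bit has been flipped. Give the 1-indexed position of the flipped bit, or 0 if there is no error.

21

s1: b1⊕b3⊕b5⊕b7⊕b9⊕b11⊕b13⊕b15⊕b17⊕b19⊕b21⊕b23⊕b25⊕b27⊕b29⊕b31 = 1⊕1⊕1⊕1⊕1⊕0⊕0⊕1⊕0⊕0⊕0⊕1⊕1⊕1⊕0⊕0 = 1
s2: b2⊕b3⊕b6⊕b7⊕b10⊕b11⊕b14⊕b15⊕b18⊕b19⊕b22⊕b23⊕b26⊕b27⊕b30⊕b31 = 0⊕1⊕1⊕1⊕1⊕0⊕0⊕1⊕1⊕0⊕1⊕1⊕0⊕1⊕1⊕0 = 0
s4: b4⊕b5⊕b6⊕b7⊕b12⊕b13⊕b14⊕b15⊕b20⊕b21⊕b22⊕b23⊕b28⊕b29⊕b30⊕b31 = 1⊕1⊕1⊕1⊕1⊕0⊕0⊕1⊕0⊕0⊕1⊕1⊕0⊕0⊕1⊕0 = 1
s8: b8⊕b9⊕b10⊕b11⊕b12⊕b13⊕b14⊕b15⊕b24⊕b25⊕b26⊕b27⊕b28⊕b29⊕b30⊕b31 = 0⊕1⊕1⊕0⊕1⊕0⊕0⊕1⊕1⊕1⊕0⊕1⊕0⊕0⊕1⊕0 = 0
s16: b16⊕b17⊕b18⊕b19⊕b20⊕b21⊕b22⊕b23⊕b24⊕b25⊕b26⊕b27⊕b28⊕b29⊕b30⊕b31 = 0⊕0⊕1⊕0⊕0⊕0⊕1⊕1⊕1⊕1⊕0⊕1⊕0⊕0⊕1⊕0 = 1
Syndrome (s16...s1) = 10101 → position 21.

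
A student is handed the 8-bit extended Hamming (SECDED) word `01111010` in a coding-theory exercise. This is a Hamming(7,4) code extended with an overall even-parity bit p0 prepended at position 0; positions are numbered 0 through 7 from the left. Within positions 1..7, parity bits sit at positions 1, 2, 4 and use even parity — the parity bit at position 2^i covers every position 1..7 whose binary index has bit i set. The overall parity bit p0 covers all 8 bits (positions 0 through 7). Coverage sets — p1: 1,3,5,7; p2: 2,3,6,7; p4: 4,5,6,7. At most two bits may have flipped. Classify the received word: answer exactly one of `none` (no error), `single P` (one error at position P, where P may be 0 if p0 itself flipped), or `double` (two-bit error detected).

single 2

s1: b1⊕b3⊕b5⊕b7 = 1⊕1⊕0⊕0 = 0
s2: b2⊕b3⊕b6⊕b7 = 1⊕1⊕1⊕0 = 1
s4: b4⊕b5⊕b6⊕b7 = 1⊕0⊕1⊕0 = 0
Syndrome (s4...s1) = 010 → position 2.
Overall parity (XOR of all 8 bits, including p0): 0⊕1⊕1⊕1⊕1⊕0⊕1⊕0 = 1
Overall=1, syndrome position=2 → single-bit error at position 2.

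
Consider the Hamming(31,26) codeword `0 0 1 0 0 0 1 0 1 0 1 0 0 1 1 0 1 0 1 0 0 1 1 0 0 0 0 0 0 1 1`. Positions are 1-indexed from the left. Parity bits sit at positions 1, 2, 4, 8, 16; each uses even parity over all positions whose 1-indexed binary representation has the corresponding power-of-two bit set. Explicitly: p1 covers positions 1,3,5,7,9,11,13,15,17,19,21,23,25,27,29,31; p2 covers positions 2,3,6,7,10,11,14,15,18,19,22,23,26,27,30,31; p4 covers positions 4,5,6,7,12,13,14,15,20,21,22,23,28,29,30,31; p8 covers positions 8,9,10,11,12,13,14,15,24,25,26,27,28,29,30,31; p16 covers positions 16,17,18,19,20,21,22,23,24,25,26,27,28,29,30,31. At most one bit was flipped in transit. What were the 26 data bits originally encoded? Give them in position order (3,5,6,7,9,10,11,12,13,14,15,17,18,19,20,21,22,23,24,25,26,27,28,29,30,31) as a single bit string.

s1: b1⊕b3⊕b5⊕b7⊕b9⊕b11⊕b13⊕b15⊕b17⊕b19⊕b21⊕b23⊕b25⊕b27⊕b29⊕b31 = 0⊕1⊕0⊕1⊕1⊕1⊕0⊕1⊕1⊕1⊕0⊕1⊕0⊕0⊕0⊕1 = 1
s2: b2⊕b3⊕b6⊕b7⊕b10⊕b11⊕b14⊕b15⊕b18⊕b19⊕b22⊕b23⊕b26⊕b27⊕b30⊕b31 = 0⊕1⊕0⊕1⊕0⊕1⊕1⊕1⊕0⊕1⊕1⊕1⊕0⊕0⊕1⊕1 = 0
s4: b4⊕b5⊕b6⊕b7⊕b12⊕b13⊕b14⊕b15⊕b20⊕b21⊕b22⊕b23⊕b28⊕b29⊕b30⊕b31 = 0⊕0⊕0⊕1⊕0⊕0⊕1⊕1⊕0⊕0⊕1⊕1⊕0⊕0⊕1⊕1 = 1
s8: b8⊕b9⊕b10⊕b11⊕b12⊕b13⊕b14⊕b15⊕b24⊕b25⊕b26⊕b27⊕b28⊕b29⊕b30⊕b31 = 0⊕1⊕0⊕1⊕0⊕0⊕1⊕1⊕0⊕0⊕0⊕0⊕0⊕0⊕1⊕1 = 0
s16: b16⊕b17⊕b18⊕b19⊕b20⊕b21⊕b22⊕b23⊕b24⊕b25⊕b26⊕b27⊕b28⊕b29⊕b30⊕b31 = 0⊕1⊕0⊕1⊕0⊕0⊕1⊕1⊕0⊕0⊕0⊕0⊕0⊕0⊕1⊕1 = 0
Syndrome (s16...s1) = 00101 → position 5.
Flip bit 5: corrected codeword = 0010101010100110101001100000011
Data bits at positions 3,5,6,7,9,10,11,12,13,14,15,17,18,19,20,21,22,23,24,25,26,27,28,29,30,31: 11011010011101001100000011

11011010011101001100000011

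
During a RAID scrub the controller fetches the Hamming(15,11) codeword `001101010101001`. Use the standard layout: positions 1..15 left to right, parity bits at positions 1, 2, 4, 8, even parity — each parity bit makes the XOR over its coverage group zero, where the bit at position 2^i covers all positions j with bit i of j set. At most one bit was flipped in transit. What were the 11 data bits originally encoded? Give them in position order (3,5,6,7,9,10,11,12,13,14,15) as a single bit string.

s1: b1⊕b3⊕b5⊕b7⊕b9⊕b11⊕b13⊕b15 = 0⊕1⊕0⊕0⊕0⊕0⊕0⊕1 = 0
s2: b2⊕b3⊕b6⊕b7⊕b10⊕b11⊕b14⊕b15 = 0⊕1⊕1⊕0⊕1⊕0⊕0⊕1 = 0
s4: b4⊕b5⊕b6⊕b7⊕b12⊕b13⊕b14⊕b15 = 1⊕0⊕1⊕0⊕1⊕0⊕0⊕1 = 0
s8: b8⊕b9⊕b10⊕b11⊕b12⊕b13⊕b14⊕b15 = 1⊕0⊕1⊕0⊕1⊕0⊕0⊕1 = 0
Syndrome (s8...s1) = 0000 → position 0 (no error).
No correction needed.
Data bits at positions 3,5,6,7,9,10,11,12,13,14,15: 10100101001

10100101001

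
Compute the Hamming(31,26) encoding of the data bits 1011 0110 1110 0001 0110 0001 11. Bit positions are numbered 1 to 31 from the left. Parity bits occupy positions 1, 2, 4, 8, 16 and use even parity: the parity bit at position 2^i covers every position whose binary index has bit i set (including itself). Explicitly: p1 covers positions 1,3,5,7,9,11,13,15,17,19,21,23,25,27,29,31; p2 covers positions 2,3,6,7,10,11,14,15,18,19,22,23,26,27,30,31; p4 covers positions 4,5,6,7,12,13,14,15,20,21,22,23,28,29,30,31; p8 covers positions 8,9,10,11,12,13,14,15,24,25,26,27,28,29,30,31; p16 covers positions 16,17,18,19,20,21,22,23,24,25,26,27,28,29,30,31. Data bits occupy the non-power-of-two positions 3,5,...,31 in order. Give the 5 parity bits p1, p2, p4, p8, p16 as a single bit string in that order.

10010

Place data bits at non-power-of-two positions: b3=1, b5=0, b6=1, b7=1, b9=0, b10=1, b11=1, b12=0, b13=1, b14=1, b15=1, b17=0, b18=0, b19=0, b20=0, b21=1, b22=0, b23=1, b24=1, b25=0, b26=0, b27=0, b28=0, b29=1, b30=1, b31=1.
p1 = XOR of data positions {3,5,7,9,11,13,15,17,19,21,23,25,27,29,31} = 1⊕0⊕1⊕0⊕1⊕1⊕1⊕0⊕0⊕1⊕1⊕0⊕0⊕1⊕1 = 1
p2 = XOR of data positions {3,6,7,10,11,14,15,18,19,22,23,26,27,30,31} = 1⊕1⊕1⊕1⊕1⊕1⊕1⊕0⊕0⊕0⊕1⊕0⊕0⊕1⊕1 = 0
p4 = XOR of data positions {5,6,7,12,13,14,15,20,21,22,23,28,29,30,31} = 0⊕1⊕1⊕0⊕1⊕1⊕1⊕0⊕1⊕0⊕1⊕0⊕1⊕1⊕1 = 0
p8 = XOR of data positions {9,10,11,12,13,14,15,24,25,26,27,28,29,30,31} = 0⊕1⊕1⊕0⊕1⊕1⊕1⊕1⊕0⊕0⊕0⊕0⊕1⊕1⊕1 = 1
p16 = XOR of data positions {17,18,19,20,21,22,23,24,25,26,27,28,29,30,31} = 0⊕0⊕0⊕0⊕1⊕0⊕1⊕1⊕0⊕0⊕0⊕0⊕1⊕1⊕1 = 0
Parity bits p1,p2,p4,p8,p16 = 10010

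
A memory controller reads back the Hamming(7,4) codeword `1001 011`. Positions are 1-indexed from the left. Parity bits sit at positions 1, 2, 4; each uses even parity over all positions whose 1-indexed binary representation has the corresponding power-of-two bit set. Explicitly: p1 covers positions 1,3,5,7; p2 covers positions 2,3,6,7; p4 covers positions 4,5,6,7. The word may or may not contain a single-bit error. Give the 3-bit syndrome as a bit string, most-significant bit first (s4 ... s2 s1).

100

s1: b1⊕b3⊕b5⊕b7 = 1⊕0⊕0⊕1 = 0
s2: b2⊕b3⊕b6⊕b7 = 0⊕0⊕1⊕1 = 0
s4: b4⊕b5⊕b6⊕b7 = 1⊕0⊕1⊕1 = 1
Syndrome (s4...s1) = 100 → position 4.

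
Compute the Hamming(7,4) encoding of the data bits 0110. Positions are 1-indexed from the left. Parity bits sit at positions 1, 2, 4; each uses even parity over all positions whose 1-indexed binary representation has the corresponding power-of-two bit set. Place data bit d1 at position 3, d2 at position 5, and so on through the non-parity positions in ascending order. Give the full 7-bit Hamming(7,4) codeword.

Place data bits at non-power-of-two positions: b3=0, b5=1, b6=1, b7=0.
p1 = XOR of data positions {3,5,7} = 0⊕1⊕0 = 1
p2 = XOR of data positions {3,6,7} = 0⊕1⊕0 = 1
p4 = XOR of data positions {5,6,7} = 1⊕1⊕0 = 0
Codeword b1..b7 = 1100110

1100110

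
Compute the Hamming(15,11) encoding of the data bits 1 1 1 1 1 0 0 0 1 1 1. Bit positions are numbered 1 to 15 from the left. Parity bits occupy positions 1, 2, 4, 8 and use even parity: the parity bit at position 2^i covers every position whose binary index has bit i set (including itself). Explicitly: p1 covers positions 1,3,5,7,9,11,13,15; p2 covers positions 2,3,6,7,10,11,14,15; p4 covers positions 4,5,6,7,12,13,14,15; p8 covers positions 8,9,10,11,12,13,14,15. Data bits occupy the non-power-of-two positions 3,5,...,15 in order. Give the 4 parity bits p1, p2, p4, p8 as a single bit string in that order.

0100

Place data bits at non-power-of-two positions: b3=1, b5=1, b6=1, b7=1, b9=1, b10=0, b11=0, b12=0, b13=1, b14=1, b15=1.
p1 = XOR of data positions {3,5,7,9,11,13,15} = 1⊕1⊕1⊕1⊕0⊕1⊕1 = 0
p2 = XOR of data positions {3,6,7,10,11,14,15} = 1⊕1⊕1⊕0⊕0⊕1⊕1 = 1
p4 = XOR of data positions {5,6,7,12,13,14,15} = 1⊕1⊕1⊕0⊕1⊕1⊕1 = 0
p8 = XOR of data positions {9,10,11,12,13,14,15} = 1⊕0⊕0⊕0⊕1⊕1⊕1 = 0
Parity bits p1,p2,p4,p8 = 0100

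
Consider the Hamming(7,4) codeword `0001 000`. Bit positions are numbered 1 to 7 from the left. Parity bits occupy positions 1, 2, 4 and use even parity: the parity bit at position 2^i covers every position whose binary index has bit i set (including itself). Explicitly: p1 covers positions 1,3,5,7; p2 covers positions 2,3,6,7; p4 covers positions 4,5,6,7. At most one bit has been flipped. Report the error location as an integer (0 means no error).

4

s1: b1⊕b3⊕b5⊕b7 = 0⊕0⊕0⊕0 = 0
s2: b2⊕b3⊕b6⊕b7 = 0⊕0⊕0⊕0 = 0
s4: b4⊕b5⊕b6⊕b7 = 1⊕0⊕0⊕0 = 1
Syndrome (s4...s1) = 100 → position 4.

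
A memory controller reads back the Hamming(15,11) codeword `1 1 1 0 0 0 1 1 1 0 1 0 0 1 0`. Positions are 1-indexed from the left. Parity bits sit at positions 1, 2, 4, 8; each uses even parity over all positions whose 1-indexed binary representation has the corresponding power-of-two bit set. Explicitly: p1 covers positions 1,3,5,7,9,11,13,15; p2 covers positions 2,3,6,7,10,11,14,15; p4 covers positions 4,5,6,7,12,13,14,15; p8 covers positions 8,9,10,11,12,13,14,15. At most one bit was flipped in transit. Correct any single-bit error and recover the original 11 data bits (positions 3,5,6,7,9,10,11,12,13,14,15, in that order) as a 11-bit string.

00011010010

s1: b1⊕b3⊕b5⊕b7⊕b9⊕b11⊕b13⊕b15 = 1⊕1⊕0⊕1⊕1⊕1⊕0⊕0 = 1
s2: b2⊕b3⊕b6⊕b7⊕b10⊕b11⊕b14⊕b15 = 1⊕1⊕0⊕1⊕0⊕1⊕1⊕0 = 1
s4: b4⊕b5⊕b6⊕b7⊕b12⊕b13⊕b14⊕b15 = 0⊕0⊕0⊕1⊕0⊕0⊕1⊕0 = 0
s8: b8⊕b9⊕b10⊕b11⊕b12⊕b13⊕b14⊕b15 = 1⊕1⊕0⊕1⊕0⊕0⊕1⊕0 = 0
Syndrome (s8...s1) = 0011 → position 3.
Flip bit 3: corrected codeword = 110000111010010
Data bits at positions 3,5,6,7,9,10,11,12,13,14,15: 00011010010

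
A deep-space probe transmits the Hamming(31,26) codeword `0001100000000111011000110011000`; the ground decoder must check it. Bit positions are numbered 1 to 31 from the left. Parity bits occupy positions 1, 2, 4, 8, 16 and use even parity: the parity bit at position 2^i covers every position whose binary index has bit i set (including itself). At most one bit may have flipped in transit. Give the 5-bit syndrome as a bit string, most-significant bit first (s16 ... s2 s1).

s1: b1⊕b3⊕b5⊕b7⊕b9⊕b11⊕b13⊕b15⊕b17⊕b19⊕b21⊕b23⊕b25⊕b27⊕b29⊕b31 = 0⊕0⊕1⊕0⊕0⊕0⊕0⊕1⊕0⊕1⊕0⊕1⊕0⊕1⊕0⊕0 = 1
s2: b2⊕b3⊕b6⊕b7⊕b10⊕b11⊕b14⊕b15⊕b18⊕b19⊕b22⊕b23⊕b26⊕b27⊕b30⊕b31 = 0⊕0⊕0⊕0⊕0⊕0⊕1⊕1⊕1⊕1⊕0⊕1⊕0⊕1⊕0⊕0 = 0
s4: b4⊕b5⊕b6⊕b7⊕b12⊕b13⊕b14⊕b15⊕b20⊕b21⊕b22⊕b23⊕b28⊕b29⊕b30⊕b31 = 1⊕1⊕0⊕0⊕0⊕0⊕1⊕1⊕0⊕0⊕0⊕1⊕1⊕0⊕0⊕0 = 0
s8: b8⊕b9⊕b10⊕b11⊕b12⊕b13⊕b14⊕b15⊕b24⊕b25⊕b26⊕b27⊕b28⊕b29⊕b30⊕b31 = 0⊕0⊕0⊕0⊕0⊕0⊕1⊕1⊕1⊕0⊕0⊕1⊕1⊕0⊕0⊕0 = 1
s16: b16⊕b17⊕b18⊕b19⊕b20⊕b21⊕b22⊕b23⊕b24⊕b25⊕b26⊕b27⊕b28⊕b29⊕b30⊕b31 = 1⊕0⊕1⊕1⊕0⊕0⊕0⊕1⊕1⊕0⊕0⊕1⊕1⊕0⊕0⊕0 = 1
Syndrome (s16...s1) = 11001 → position 25.

11001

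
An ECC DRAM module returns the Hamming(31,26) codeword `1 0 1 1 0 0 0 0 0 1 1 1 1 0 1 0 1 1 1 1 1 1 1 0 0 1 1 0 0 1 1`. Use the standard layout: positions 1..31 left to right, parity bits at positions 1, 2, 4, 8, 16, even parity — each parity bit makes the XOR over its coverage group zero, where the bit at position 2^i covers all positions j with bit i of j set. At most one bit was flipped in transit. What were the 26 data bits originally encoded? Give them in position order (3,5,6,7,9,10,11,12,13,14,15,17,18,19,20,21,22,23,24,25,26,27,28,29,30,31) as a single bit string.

10000111101111111101110011

s1: b1⊕b3⊕b5⊕b7⊕b9⊕b11⊕b13⊕b15⊕b17⊕b19⊕b21⊕b23⊕b25⊕b27⊕b29⊕b31 = 1⊕1⊕0⊕0⊕0⊕1⊕1⊕1⊕1⊕1⊕1⊕1⊕0⊕1⊕0⊕1 = 1
s2: b2⊕b3⊕b6⊕b7⊕b10⊕b11⊕b14⊕b15⊕b18⊕b19⊕b22⊕b23⊕b26⊕b27⊕b30⊕b31 = 0⊕1⊕0⊕0⊕1⊕1⊕0⊕1⊕1⊕1⊕1⊕1⊕1⊕1⊕1⊕1 = 0
s4: b4⊕b5⊕b6⊕b7⊕b12⊕b13⊕b14⊕b15⊕b20⊕b21⊕b22⊕b23⊕b28⊕b29⊕b30⊕b31 = 1⊕0⊕0⊕0⊕1⊕1⊕0⊕1⊕1⊕1⊕1⊕1⊕0⊕0⊕1⊕1 = 0
s8: b8⊕b9⊕b10⊕b11⊕b12⊕b13⊕b14⊕b15⊕b24⊕b25⊕b26⊕b27⊕b28⊕b29⊕b30⊕b31 = 0⊕0⊕1⊕1⊕1⊕1⊕0⊕1⊕0⊕0⊕1⊕1⊕0⊕0⊕1⊕1 = 1
s16: b16⊕b17⊕b18⊕b19⊕b20⊕b21⊕b22⊕b23⊕b24⊕b25⊕b26⊕b27⊕b28⊕b29⊕b30⊕b31 = 0⊕1⊕1⊕1⊕1⊕1⊕1⊕1⊕0⊕0⊕1⊕1⊕0⊕0⊕1⊕1 = 1
Syndrome (s16...s1) = 11001 → position 25.
Flip bit 25: corrected codeword = 1011000001111010111111101110011
Data bits at positions 3,5,6,7,9,10,11,12,13,14,15,17,18,19,20,21,22,23,24,25,26,27,28,29,30,31: 10000111101111111101110011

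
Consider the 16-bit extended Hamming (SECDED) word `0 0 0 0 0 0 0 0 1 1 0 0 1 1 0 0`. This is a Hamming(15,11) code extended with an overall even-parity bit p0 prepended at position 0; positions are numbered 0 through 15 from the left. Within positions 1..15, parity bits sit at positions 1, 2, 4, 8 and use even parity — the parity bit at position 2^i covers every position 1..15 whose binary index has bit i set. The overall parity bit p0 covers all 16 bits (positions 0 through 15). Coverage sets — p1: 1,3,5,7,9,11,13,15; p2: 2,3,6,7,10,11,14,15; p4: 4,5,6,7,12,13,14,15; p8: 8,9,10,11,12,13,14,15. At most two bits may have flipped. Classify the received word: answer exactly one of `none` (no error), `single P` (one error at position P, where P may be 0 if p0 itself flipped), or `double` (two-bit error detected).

none

s1: b1⊕b3⊕b5⊕b7⊕b9⊕b11⊕b13⊕b15 = 0⊕0⊕0⊕0⊕1⊕0⊕1⊕0 = 0
s2: b2⊕b3⊕b6⊕b7⊕b10⊕b11⊕b14⊕b15 = 0⊕0⊕0⊕0⊕0⊕0⊕0⊕0 = 0
s4: b4⊕b5⊕b6⊕b7⊕b12⊕b13⊕b14⊕b15 = 0⊕0⊕0⊕0⊕1⊕1⊕0⊕0 = 0
s8: b8⊕b9⊕b10⊕b11⊕b12⊕b13⊕b14⊕b15 = 1⊕1⊕0⊕0⊕1⊕1⊕0⊕0 = 0
Syndrome (s8...s1) = 0000 → position 0 (no error).
Overall parity (XOR of all 16 bits, including p0): 0⊕0⊕0⊕0⊕0⊕0⊕0⊕0⊕1⊕1⊕0⊕0⊕1⊕1⊕0⊕0 = 0
Overall=0, syndrome position=0 → no error.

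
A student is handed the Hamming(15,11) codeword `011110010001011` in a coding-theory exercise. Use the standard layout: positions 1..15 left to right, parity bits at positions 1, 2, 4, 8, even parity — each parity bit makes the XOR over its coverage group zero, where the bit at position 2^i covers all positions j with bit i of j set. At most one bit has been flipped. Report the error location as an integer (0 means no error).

5

s1: b1⊕b3⊕b5⊕b7⊕b9⊕b11⊕b13⊕b15 = 0⊕1⊕1⊕0⊕0⊕0⊕0⊕1 = 1
s2: b2⊕b3⊕b6⊕b7⊕b10⊕b11⊕b14⊕b15 = 1⊕1⊕0⊕0⊕0⊕0⊕1⊕1 = 0
s4: b4⊕b5⊕b6⊕b7⊕b12⊕b13⊕b14⊕b15 = 1⊕1⊕0⊕0⊕1⊕0⊕1⊕1 = 1
s8: b8⊕b9⊕b10⊕b11⊕b12⊕b13⊕b14⊕b15 = 1⊕0⊕0⊕0⊕1⊕0⊕1⊕1 = 0
Syndrome (s8...s1) = 0101 → position 5.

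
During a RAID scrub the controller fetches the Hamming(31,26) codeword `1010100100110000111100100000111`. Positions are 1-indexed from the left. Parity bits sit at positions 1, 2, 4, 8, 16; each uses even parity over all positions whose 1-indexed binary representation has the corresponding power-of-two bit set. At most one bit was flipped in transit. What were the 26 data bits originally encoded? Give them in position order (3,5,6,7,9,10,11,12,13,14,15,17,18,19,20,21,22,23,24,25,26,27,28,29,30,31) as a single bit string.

s1: b1⊕b3⊕b5⊕b7⊕b9⊕b11⊕b13⊕b15⊕b17⊕b19⊕b21⊕b23⊕b25⊕b27⊕b29⊕b31 = 1⊕1⊕1⊕0⊕0⊕1⊕0⊕0⊕1⊕1⊕0⊕1⊕0⊕0⊕1⊕1 = 1
s2: b2⊕b3⊕b6⊕b7⊕b10⊕b11⊕b14⊕b15⊕b18⊕b19⊕b22⊕b23⊕b26⊕b27⊕b30⊕b31 = 0⊕1⊕0⊕0⊕0⊕1⊕0⊕0⊕1⊕1⊕0⊕1⊕0⊕0⊕1⊕1 = 1
s4: b4⊕b5⊕b6⊕b7⊕b12⊕b13⊕b14⊕b15⊕b20⊕b21⊕b22⊕b23⊕b28⊕b29⊕b30⊕b31 = 0⊕1⊕0⊕0⊕1⊕0⊕0⊕0⊕1⊕0⊕0⊕1⊕0⊕1⊕1⊕1 = 1
s8: b8⊕b9⊕b10⊕b11⊕b12⊕b13⊕b14⊕b15⊕b24⊕b25⊕b26⊕b27⊕b28⊕b29⊕b30⊕b31 = 1⊕0⊕0⊕1⊕1⊕0⊕0⊕0⊕0⊕0⊕0⊕0⊕0⊕1⊕1⊕1 = 0
s16: b16⊕b17⊕b18⊕b19⊕b20⊕b21⊕b22⊕b23⊕b24⊕b25⊕b26⊕b27⊕b28⊕b29⊕b30⊕b31 = 0⊕1⊕1⊕1⊕1⊕0⊕0⊕1⊕0⊕0⊕0⊕0⊕0⊕1⊕1⊕1 = 0
Syndrome (s16...s1) = 00111 → position 7.
Flip bit 7: corrected codeword = 1010101100110000111100100000111
Data bits at positions 3,5,6,7,9,10,11,12,13,14,15,17,18,19,20,21,22,23,24,25,26,27,28,29,30,31: 11010011000111100100000111

11010011000111100100000111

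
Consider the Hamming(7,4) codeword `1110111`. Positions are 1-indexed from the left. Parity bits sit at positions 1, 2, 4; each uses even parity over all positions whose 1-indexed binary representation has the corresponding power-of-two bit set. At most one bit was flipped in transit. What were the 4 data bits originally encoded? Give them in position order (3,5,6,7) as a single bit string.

s1: b1⊕b3⊕b5⊕b7 = 1⊕1⊕1⊕1 = 0
s2: b2⊕b3⊕b6⊕b7 = 1⊕1⊕1⊕1 = 0
s4: b4⊕b5⊕b6⊕b7 = 0⊕1⊕1⊕1 = 1
Syndrome (s4...s1) = 100 → position 4.
Flip bit 4: corrected codeword = 1111111
Data bits at positions 3,5,6,7: 1111

1111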